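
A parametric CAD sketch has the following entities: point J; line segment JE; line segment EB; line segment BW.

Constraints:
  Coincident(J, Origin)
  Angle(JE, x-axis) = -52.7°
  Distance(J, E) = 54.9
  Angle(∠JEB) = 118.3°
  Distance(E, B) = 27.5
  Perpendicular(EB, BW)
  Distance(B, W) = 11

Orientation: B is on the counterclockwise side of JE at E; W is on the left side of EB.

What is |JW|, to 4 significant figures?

65.26

J is at the origin; JE runs at -52.7° with length 54.9, so E = 54.9·(cos -52.7°, sin -52.7°) = (33.27, -43.67). ∠JEB = 118.3°, so EB runs at -52.7° + (180° − 118.3°) = 9.000° from the x-axis; with |EB| = 27.5, B = E + 27.5·(cos 9.000°, sin 9.000°) = (60.43, -39.37). EB ⟂ BW; with |BW| = 11.0 on the left of EB, W = B + 11.0·(-0.1564, 0.9877) = (58.71, -28.50). Then |JW| = |W − J| = 65.26.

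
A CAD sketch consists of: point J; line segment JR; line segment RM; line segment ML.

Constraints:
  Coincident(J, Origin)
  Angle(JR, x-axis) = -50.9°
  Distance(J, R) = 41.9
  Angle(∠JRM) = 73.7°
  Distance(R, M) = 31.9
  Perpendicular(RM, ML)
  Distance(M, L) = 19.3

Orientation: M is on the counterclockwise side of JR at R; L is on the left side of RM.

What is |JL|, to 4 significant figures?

29.04

∠JRM = 73.7°, so RM runs at -50.9° + (180° − 73.7°) = 55.40° from the x-axis; with |RM| = 31.9, M = R + 31.9·(cos 55.40°, sin 55.40°) = (44.54, -6.258). RM is perpendicular to ML; with |ML| = 19.3 on the left of RM, L = M + 19.3·(-0.8231, 0.5678) = (28.65, 4.701). Then |JL| = |L − J| = 29.04.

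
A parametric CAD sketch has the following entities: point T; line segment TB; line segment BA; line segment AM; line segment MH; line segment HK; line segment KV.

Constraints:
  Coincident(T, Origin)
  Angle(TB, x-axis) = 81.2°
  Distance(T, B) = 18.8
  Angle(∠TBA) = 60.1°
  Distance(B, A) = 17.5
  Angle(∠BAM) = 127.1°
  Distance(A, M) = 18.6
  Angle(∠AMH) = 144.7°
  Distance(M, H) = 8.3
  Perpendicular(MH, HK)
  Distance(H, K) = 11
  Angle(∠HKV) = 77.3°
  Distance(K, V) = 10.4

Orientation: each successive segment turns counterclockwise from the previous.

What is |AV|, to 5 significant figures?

13.489

T is at the origin; TB runs at 81.2° with length 18.8, so B = (2.8761, 18.579). ∠TBA = 60.1° gives BA at -158.90° from the x-axis; with |BA| = 17.5, A = (-13.451, 12.279). ∠BAM = 127.1° gives AM at -106.00° from the x-axis; with |AM| = 18.6, M = (-18.577, -5.6007). ∠AMH = 144.7° gives MH at -70.700° from the x-axis; with |MH| = 8.3, H = (-15.834, -13.434). MH is perpendicular to HK, so HK runs at 19.300°; with |HK| = 11.0, K = (-5.4523, -9.7986). ∠HKV = 77.3° gives KV at 122.00° from the x-axis; with |KV| = 10.4, V = (-10.963, -0.97891). Then |AV| = |V − A| = 13.489.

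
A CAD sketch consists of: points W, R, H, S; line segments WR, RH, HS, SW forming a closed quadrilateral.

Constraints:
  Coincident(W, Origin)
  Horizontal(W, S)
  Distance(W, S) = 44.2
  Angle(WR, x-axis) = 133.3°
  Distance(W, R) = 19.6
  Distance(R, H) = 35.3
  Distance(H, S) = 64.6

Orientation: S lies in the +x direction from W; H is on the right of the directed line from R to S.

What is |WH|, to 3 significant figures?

26.9

Checks: W.y = 0.00, S.y = 0.00 ✓; |RH| = 35.30 ✓; |HS| = 64.60 ✓.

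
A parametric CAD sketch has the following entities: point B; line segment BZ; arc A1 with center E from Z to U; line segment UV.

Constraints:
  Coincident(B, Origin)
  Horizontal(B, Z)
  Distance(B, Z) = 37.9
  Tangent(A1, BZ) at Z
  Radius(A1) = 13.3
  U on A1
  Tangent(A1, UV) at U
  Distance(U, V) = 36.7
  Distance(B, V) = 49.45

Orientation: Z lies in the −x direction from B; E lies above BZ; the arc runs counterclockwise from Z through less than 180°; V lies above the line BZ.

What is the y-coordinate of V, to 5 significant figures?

46.375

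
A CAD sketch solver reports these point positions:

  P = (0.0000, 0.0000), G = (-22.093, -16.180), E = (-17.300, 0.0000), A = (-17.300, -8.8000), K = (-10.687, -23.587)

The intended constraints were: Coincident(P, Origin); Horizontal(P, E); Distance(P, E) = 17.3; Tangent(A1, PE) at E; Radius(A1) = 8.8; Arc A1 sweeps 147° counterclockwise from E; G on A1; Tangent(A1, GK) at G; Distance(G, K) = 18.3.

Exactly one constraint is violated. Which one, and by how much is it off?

Distance(G, K) = 18.3 — off by 4.70.

P = (0.00, 0.00) ✓; P.y = 0.00, E.y = 0.00 ✓; |PE| = 17.30 ✓; ∠(AE, EP) = 90.00° ✓; |AE| = 8.800 ✓; bearing(A→G) − bearing(A→E) = 147.0° ✓; |AG| = 8.800 ✓; ∠(AG, GK) = 90.00° ✓; |GK| = 13.60 ✗.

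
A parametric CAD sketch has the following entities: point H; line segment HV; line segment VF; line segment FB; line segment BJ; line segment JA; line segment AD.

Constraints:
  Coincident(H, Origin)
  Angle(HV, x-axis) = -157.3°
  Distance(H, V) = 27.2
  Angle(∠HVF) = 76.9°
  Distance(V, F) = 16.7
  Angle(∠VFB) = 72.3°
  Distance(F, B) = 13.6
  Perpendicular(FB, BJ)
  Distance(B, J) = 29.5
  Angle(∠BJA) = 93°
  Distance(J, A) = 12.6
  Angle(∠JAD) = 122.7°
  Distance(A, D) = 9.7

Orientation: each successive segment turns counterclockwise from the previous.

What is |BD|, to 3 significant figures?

28.8

∠BJA = 93.0° gives JA at -130° from the x-axis; with |JA| = 12.6, A = (-39.0, -5.28). ∠JAD = 122.7° gives AD at -72.2° from the x-axis; with |AD| = 9.7, D = (-36.0, -14.5). Then |BD| = |D − B| = 28.8.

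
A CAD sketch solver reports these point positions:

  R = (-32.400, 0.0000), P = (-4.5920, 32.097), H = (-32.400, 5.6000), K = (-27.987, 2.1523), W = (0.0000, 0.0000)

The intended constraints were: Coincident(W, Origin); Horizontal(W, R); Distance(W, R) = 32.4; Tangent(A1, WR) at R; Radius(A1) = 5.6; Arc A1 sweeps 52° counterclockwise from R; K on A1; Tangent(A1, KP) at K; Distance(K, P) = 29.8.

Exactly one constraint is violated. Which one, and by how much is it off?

Distance(K, P) = 29.8 — off by 8.20.

W = (0.00, 0.00) ✓; W.y = 0.00, R.y = 0.00 ✓; |WR| = 32.40 ✓; ∠(HR, RW) = 90.00° ✓; |HR| = 5.600 ✓; bearing(H→K) − bearing(H→R) = 52.00° ✓; |HK| = 5.600 ✓; ∠(HK, KP) = 90.00° ✓; |KP| = 38.00 ✗.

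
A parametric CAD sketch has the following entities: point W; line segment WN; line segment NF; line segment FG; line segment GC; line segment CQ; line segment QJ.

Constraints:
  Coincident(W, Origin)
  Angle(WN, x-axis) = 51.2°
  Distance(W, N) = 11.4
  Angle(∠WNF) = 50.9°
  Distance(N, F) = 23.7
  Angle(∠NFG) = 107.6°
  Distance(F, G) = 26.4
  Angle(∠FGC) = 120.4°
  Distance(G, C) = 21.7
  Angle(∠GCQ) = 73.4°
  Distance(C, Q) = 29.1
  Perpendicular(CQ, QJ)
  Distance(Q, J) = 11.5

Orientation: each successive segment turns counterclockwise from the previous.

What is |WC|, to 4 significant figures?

33.94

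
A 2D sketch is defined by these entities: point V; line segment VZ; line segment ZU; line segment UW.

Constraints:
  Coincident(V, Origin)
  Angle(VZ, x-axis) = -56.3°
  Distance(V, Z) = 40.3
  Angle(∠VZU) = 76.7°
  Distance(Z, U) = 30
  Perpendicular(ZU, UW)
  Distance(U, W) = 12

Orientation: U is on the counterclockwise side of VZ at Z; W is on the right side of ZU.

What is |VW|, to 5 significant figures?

55.255

V is at the origin; VZ runs at -56.3° with length 40.3, so Z = 40.3·(cos -56.3°, sin -56.3°) = (22.360, -33.528). ∠VZU = 76.7°, so ZU runs at -56.3° + (180° − 76.7°) = 47.000° from the x-axis; with |ZU| = 30.0, U = Z + 30.0·(cos 47.000°, sin 47.000°) = (42.820, -11.587). ZU ⟂ UW; with |UW| = 12.0 on the right of ZU, W = U + 12.0·(0.73135, -0.68200) = (51.596, -19.771). Then |VW| = |W − V| = 55.255.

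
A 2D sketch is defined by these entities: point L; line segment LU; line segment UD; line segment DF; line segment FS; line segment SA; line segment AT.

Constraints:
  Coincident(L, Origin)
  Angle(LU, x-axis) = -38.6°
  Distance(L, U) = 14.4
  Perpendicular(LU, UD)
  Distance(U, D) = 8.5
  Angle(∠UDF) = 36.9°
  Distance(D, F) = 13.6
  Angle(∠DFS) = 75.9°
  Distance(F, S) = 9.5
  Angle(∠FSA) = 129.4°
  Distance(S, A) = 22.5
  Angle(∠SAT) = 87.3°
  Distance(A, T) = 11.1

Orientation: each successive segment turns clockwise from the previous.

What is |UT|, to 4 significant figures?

20.42

L is at the origin; LU runs at -38.6° with length 14.4, so U = (11.25, -8.984). The perpendicularity gives UD at right angles to LU, so UD runs at -128.6°; with |UD| = 8.5, D = (5.951, -15.63). ∠UDF = 36.9° gives DF at 88.30° from the x-axis; with |DF| = 13.6, F = (6.354, -2.033). ∠DFS = 75.9° gives FS at -15.80° from the x-axis; with |FS| = 9.5, S = (15.50, -4.619). ∠FSA = 129.4° gives SA at -66.40° from the x-axis; with |SA| = 22.5, A = (24.50, -25.24). ∠SAT = 87.3° gives AT at -159.1° from the x-axis; with |AT| = 11.1, T = (14.13, -29.20). Then |UT| = |T − U| = 20.42.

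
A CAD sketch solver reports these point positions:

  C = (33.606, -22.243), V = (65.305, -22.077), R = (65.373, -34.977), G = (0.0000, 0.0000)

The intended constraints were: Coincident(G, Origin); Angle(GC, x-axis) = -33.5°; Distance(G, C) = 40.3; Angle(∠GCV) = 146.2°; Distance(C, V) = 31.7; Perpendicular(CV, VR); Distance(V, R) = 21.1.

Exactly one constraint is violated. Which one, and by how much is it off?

Distance(V, R) = 21.1 — off by 8.20.

G = (0.00, 0.00) ✓; GC at -33.50° ✓; |GC| = 40.30 ✓; ∠GCV = 146.2° ✓; |CV| = 31.70 ✓; ∠(CV, VR) = 90.00° ✓; |VR| = 12.90 ✗.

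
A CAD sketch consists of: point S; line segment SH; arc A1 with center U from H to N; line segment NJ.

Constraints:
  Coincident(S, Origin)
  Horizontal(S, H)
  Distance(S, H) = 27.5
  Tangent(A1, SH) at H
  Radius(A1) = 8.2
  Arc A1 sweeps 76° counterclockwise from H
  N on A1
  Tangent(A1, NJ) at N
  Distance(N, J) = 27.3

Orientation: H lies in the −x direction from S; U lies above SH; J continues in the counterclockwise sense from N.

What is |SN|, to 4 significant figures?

20.51

S is at the origin; SH is horizontal with |SH| = 27.5 and H on the −x side, so H = (-27.50, 0.000). Tangency of A1 to SH means the radius UH is perpendicular to SH, so U = H + (0, 8.2) = (-27.50, 8.200). On A1, H sits at bearing -90° from U; a 76° counterclockwise sweep puts N at bearing -14°, so N = U + 8.2·(cos -14°, sin -14°) = (-19.54, 6.216). Then |SN| = |N − S| = 20.51.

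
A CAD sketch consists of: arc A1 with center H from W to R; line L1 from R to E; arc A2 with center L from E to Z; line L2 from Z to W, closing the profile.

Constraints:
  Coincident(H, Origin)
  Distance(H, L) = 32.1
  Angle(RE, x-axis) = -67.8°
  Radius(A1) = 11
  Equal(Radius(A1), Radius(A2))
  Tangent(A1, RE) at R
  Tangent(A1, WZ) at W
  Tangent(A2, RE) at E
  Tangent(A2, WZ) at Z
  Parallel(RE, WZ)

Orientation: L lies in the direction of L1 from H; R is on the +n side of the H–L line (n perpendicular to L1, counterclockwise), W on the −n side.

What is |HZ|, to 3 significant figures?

33.9

The slot axis is L1's direction at -67.8°, so u = (cos -67.8°, sin -67.8°) = (0.378, -0.926) and n = (−sin -67.8°, cos -67.8°) = (0.926, 0.378). H is at the origin and L lies 32.1 along u from H, so L = 32.1·u = (12.1, -29.7). Tangency of A1 to both parallel lines with radius 11.0 puts R and W at H ± 11.0·n: R = (10.2, 4.16), W = (-10.2, -4.16). Equal radii place E and Z the same way about L: E = L + 11.0·n = (22.3, -25.6), Z = L − 11.0·n = (1.94, -33.9). Then |HZ| = |Z − H| = 33.9.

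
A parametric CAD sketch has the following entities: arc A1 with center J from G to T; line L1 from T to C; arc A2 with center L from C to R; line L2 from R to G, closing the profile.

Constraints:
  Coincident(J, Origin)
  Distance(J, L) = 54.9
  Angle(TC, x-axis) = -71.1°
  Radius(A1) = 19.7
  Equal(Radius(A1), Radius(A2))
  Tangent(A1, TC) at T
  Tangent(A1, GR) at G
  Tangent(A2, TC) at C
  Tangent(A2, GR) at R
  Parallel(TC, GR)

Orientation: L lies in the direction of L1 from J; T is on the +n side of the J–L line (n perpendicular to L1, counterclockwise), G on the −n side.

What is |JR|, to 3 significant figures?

58.3

The slot axis is L1's direction at -71.1°, so u = (cos -71.1°, sin -71.1°) = (0.324, -0.946) and n = (−sin -71.1°, cos -71.1°) = (0.946, 0.324). J is at the origin and L lies 54.9 along u from J, so L = 54.9·u = (17.8, -51.9). Tangency of A1 to both parallel lines with radius 19.7 puts T and G at J ± 19.7·n: T = (18.6, 6.38), G = (-18.6, -6.38). Equal radii place C and R the same way about L: C = L + 19.7·n = (36.4, -45.6), R = L − 19.7·n = (-0.855, -58.3). Then |JR| = |R − J| = 58.3.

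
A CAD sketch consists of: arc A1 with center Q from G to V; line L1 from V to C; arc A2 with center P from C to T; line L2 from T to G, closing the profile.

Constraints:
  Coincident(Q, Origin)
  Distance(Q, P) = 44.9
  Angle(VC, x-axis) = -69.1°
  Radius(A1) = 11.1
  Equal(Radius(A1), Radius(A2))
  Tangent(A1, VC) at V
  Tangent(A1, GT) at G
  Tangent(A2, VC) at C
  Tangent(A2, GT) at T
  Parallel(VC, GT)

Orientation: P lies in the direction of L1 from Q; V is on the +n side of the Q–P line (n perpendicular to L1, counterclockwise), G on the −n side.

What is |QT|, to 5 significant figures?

46.252

The slot axis is L1's direction at -69.1°, so u = (cos -69.1°, sin -69.1°) = (0.35674, -0.93420) and n = (−sin -69.1°, cos -69.1°) = (0.93420, 0.35674). Q is at the origin and P lies 44.9 along u from Q, so P = 44.9·u = (16.018, -41.946). Tangency of A1 to both parallel lines with radius 11.1 puts V and G at Q ± 11.1·n: V = (10.370, 3.9598), G = (-10.370, -3.9598). Equal radii place C and T the same way about P: C = P + 11.1·n = (26.387, -37.986), T = P − 11.1·n = (5.6479, -45.906). Then |QT| = |T − Q| = 46.252.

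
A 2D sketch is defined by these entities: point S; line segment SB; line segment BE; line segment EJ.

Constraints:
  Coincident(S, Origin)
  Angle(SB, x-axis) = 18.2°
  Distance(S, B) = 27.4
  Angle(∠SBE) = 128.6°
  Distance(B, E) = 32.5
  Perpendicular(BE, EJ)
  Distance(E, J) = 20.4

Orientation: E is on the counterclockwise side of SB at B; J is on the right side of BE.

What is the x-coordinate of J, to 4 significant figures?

56.48

S is at the origin; SB runs at 18.2° with length 27.4, so B = 27.4·(cos 18.2°, sin 18.2°) = (26.03, 8.558). ∠SBE = 128.6°, so BE runs at 18.2° + (180° − 128.6°) = 69.60° from the x-axis; with |BE| = 32.5, E = B + 32.5·(cos 69.60°, sin 69.60°) = (37.36, 39.02). BE is perpendicular to EJ; with |EJ| = 20.4 on the right of BE, J = E + 20.4·(0.9373, -0.3486) = (56.48, 31.91). So J.x = 56.48.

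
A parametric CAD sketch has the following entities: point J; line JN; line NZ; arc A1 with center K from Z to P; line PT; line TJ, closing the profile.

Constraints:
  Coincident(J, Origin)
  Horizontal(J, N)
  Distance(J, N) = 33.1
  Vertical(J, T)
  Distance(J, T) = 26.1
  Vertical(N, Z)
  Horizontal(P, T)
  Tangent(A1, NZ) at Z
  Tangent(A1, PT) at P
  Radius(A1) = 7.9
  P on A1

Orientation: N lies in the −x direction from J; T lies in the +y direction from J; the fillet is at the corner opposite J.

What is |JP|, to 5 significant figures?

36.280

J is at the origin; JN is horizontal with |JN| = 33.1 and N on the −x side, so N = (-33.100, 0.0000). J and T share the same x with |JT| = 26.1 and T on the +y side, so T = (0.0000, 26.100). The virtual corner opposite J is at (-33.100, 26.100). A1 meets NZ tangentially, so KZ is at right angles to NZ and since A1 is tangent to PT there, KP ⟂ PT, with radius 7.9, so the center K sits 7.9 in from both sides at K = (-25.200, 18.200). That places the tangent points at Z = (-33.100, 18.200) on NZ and P = (-25.200, 26.100) on PT. Then |JP| = |P − J| = 36.280.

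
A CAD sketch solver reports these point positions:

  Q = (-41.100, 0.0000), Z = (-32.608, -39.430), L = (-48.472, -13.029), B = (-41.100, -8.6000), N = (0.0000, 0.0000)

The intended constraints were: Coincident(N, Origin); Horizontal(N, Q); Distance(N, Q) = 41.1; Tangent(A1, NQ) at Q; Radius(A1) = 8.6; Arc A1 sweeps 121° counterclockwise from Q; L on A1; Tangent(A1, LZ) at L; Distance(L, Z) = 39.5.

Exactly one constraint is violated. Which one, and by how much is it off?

Distance(L, Z) = 39.5 — off by 8.70.

N = (0.00, 0.00) ✓; N.y = 0.00, Q.y = 0.00 ✓; |NQ| = 41.10 ✓; ∠(BQ, QN) = 90.00° ✓; |BQ| = 8.600 ✓; bearing(B→L) − bearing(B→Q) = 121.0° ✓; |BL| = 8.600 ✓; ∠(BL, LZ) = 90.00° ✓; |LZ| = 30.80 ✗.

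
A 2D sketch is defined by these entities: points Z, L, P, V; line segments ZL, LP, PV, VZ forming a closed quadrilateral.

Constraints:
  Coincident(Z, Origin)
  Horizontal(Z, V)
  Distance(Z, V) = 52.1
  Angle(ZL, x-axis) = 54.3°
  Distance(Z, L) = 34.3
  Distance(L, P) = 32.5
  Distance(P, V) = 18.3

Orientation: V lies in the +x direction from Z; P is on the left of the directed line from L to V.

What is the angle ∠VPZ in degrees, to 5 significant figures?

73.540°

Checks: |LP| = 32.50 ✓; |PV| = 18.30 ✓.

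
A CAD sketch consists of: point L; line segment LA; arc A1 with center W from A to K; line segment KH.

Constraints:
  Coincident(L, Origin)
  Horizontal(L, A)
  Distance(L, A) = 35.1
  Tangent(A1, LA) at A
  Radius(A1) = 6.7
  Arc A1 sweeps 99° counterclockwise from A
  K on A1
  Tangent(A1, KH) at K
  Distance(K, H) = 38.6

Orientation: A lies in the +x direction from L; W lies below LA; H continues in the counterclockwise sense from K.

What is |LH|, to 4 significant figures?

57.41

L is at the origin; LA is horizontal with |LA| = 35.1 and A on the +x side, so A = (35.10, 0.000). Since A1 is tangent to LA there, WA ⟂ LA, so W = A + (0, -6.7) = (35.10, -6.700). On A1, A sits at bearing 90° from W; a 99° counterclockwise sweep puts K at bearing 189°, so K = W + 6.7·(cos 189°, sin 189°) = (28.48, -7.748). Tangency of A1 to KH means the radius WK is perpendicular to KH, so KH runs along (−sin 189°, cos 189°); with |KH| = 38.6, H = (34.52, -45.87). Then |LH| = |H − L| = 57.41.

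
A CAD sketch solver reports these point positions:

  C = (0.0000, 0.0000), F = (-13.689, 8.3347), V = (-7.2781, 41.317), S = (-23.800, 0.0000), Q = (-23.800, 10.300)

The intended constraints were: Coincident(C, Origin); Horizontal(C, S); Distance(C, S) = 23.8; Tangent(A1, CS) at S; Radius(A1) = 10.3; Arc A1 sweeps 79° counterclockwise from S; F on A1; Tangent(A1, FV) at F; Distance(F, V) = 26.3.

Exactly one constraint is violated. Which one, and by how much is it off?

Distance(F, V) = 26.3 — off by 7.30.

C = (0.00, 0.00) ✓; C.y = 0.00, S.y = 0.00 ✓; |CS| = 23.80 ✓; ∠(QS, SC) = 90.00° ✓; |QS| = 10.30 ✓; bearing(Q→F) − bearing(Q→S) = 79.00° ✓; |QF| = 10.30 ✓; ∠(QF, FV) = 90.00° ✓; |FV| = 33.60 ✗.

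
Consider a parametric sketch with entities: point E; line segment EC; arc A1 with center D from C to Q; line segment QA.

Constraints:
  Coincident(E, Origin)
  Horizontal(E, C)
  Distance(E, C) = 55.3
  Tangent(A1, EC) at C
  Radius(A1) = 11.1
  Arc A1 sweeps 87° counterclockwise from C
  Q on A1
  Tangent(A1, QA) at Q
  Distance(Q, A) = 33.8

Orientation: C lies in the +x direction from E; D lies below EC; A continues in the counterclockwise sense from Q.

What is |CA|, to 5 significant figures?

46.101

On A1, C sits at bearing 90° from D; an 87° counterclockwise sweep puts Q at bearing 177°, so Q = D + 11.1·(cos 177°, sin 177°) = (44.215, -10.519). The tangent condition forces DQ to be normal to QA, so QA runs along (−sin 177°, cos 177°); with |QA| = 33.8, A = (42.446, -44.273). Then |CA| = |A − C| = 46.101.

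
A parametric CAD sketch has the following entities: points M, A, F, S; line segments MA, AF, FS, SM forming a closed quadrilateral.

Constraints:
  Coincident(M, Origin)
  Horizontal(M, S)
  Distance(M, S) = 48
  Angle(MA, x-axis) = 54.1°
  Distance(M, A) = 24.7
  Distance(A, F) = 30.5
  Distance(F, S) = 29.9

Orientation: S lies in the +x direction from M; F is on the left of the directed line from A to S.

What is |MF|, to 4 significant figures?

52.55

Checks: |AF| = 30.50 ✓; |FS| = 29.90 ✓.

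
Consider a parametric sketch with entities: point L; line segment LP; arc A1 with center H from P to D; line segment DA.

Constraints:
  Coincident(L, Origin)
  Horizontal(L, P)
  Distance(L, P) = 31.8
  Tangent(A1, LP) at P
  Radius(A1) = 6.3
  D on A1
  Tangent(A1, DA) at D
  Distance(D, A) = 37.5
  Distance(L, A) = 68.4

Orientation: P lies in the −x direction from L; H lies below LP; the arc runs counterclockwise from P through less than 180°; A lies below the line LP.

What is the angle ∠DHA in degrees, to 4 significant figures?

80.46°

Checks: |LP| = 31.80 ✓; ∠(HP, PL) = 90.00° ✓; |HP| = 6.300 ✓; |HD| = 6.300 ✓; ∠(HD, DA) = 90.00° ✓; |DA| = 37.50 ✓; |LA| = 68.40 ✓.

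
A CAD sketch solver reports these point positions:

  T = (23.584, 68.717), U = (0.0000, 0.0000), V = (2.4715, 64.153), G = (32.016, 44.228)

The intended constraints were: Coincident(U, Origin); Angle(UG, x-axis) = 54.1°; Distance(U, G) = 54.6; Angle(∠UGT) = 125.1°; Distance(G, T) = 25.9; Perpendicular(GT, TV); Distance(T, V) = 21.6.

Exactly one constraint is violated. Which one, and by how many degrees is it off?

Perpendicular(GT, TV) — off by 6.80°.

U = (0.00, 0.00) ✓; UG at 54.10° ✓; |UG| = 54.60 ✓; ∠UGT = 125.1° ✓; |GT| = 25.90 ✓; ∠(GT, TV) = 83.20° ✗; |TV| = 21.60 ✓.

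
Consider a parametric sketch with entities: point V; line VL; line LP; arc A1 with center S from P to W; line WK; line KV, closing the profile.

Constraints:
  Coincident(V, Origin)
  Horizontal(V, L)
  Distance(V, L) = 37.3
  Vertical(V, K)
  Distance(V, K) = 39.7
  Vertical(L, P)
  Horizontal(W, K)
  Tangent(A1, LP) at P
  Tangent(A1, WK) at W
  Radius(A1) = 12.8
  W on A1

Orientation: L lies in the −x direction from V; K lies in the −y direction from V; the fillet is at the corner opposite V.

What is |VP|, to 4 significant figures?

45.99

The virtual corner opposite V is at (-37.30, -39.70). Tangency of A1 to LP means the radius SP is perpendicular to LP and A1 meets WK tangentially, so SW is at right angles to WK, with radius 12.8, so the center S sits 12.8 in from both sides at S = (-24.50, -26.90). That places the tangent points at P = (-37.30, -26.90) on LP and W = (-24.50, -39.70) on WK. Then |VP| = |P − V| = 45.99.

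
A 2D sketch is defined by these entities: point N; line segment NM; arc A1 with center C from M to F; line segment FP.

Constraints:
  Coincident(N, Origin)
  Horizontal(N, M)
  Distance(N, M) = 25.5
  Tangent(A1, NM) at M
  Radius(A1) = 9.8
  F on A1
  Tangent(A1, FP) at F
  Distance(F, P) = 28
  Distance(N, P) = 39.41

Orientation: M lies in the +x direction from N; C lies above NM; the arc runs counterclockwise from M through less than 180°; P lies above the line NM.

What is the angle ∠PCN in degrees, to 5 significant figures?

87.412°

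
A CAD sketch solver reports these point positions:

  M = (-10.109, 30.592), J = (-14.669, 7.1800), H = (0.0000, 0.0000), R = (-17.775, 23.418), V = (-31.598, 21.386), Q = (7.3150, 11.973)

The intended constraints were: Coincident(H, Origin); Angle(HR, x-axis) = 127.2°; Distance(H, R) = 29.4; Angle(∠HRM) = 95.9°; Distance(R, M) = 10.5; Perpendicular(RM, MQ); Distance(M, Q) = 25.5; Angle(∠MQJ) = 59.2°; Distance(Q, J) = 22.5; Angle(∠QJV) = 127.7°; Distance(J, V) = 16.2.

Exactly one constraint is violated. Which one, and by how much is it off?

Distance(J, V) = 16.2 — off by 5.90.

H = (0.00, 0.00) ✓; HR at 127.2° ✓; |HR| = 29.40 ✓; ∠HRM = 95.90° ✓; |RM| = 10.50 ✓; ∠(RM, MQ) = 90.00° ✓; |MQ| = 25.50 ✓; ∠MQJ = 59.20° ✓; |QJ| = 22.50 ✓; ∠QJV = 127.7° ✓; |JV| = 22.10 ✗.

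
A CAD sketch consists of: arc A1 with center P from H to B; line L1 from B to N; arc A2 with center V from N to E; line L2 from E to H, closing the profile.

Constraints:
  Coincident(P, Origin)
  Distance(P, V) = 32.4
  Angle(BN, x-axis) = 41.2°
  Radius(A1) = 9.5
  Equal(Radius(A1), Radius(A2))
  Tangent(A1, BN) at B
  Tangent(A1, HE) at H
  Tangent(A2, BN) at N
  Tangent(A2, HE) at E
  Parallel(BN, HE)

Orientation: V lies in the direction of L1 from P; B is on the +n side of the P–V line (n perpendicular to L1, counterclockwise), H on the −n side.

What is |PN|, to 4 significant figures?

33.76

The slot axis is L1's direction at 41.2°, so u = (cos 41.2°, sin 41.2°) = (0.7524, 0.6587) and n = (−sin 41.2°, cos 41.2°) = (-0.6587, 0.7524). P is at the origin and V lies 32.4 along u from P, so V = 32.4·u = (24.38, 21.34). Tangency of A1 to both parallel lines with radius 9.5 puts B and H at P ± 9.5·n: B = (-6.258, 7.148), H = (6.258, -7.148). Equal radii place N and E the same way about V: N = V + 9.5·n = (18.12, 28.49), E = V − 9.5·n = (30.64, 14.19). Then |PN| = |N − P| = 33.76.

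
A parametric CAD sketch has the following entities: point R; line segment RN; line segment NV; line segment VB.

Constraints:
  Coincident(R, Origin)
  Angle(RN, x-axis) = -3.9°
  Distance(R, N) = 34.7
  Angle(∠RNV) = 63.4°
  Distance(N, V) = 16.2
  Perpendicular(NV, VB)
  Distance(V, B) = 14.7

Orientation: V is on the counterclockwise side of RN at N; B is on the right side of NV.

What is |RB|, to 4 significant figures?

45.73

R is at the origin; RN runs at -3.9° with length 34.7, so N = 34.7·(cos -3.9°, sin -3.9°) = (34.62, -2.360). ∠RNV = 63.4°, so NV runs at -3.9° + (180° − 63.4°) = 112.7° from the x-axis; with |NV| = 16.2, V = N + 16.2·(cos 112.7°, sin 112.7°) = (28.37, 12.58). NV ⟂ VB; with |VB| = 14.7 on the right of NV, B = V + 14.7·(0.9225, 0.3859) = (41.93, 18.26). Then |RB| = |B − R| = 45.73.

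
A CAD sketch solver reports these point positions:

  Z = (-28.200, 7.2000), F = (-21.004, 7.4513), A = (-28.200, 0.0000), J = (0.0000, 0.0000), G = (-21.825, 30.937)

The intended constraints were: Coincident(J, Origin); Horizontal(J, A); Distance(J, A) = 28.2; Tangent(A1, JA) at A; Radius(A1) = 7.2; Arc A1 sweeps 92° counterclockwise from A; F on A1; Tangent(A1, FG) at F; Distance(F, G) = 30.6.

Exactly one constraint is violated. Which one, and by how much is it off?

Distance(F, G) = 30.6 — off by 7.10.

J = (0.00, 0.00) ✓; J.y = 0.00, A.y = 0.00 ✓; |JA| = 28.20 ✓; ∠(ZA, AJ) = 90.00° ✓; |ZA| = 7.200 ✓; bearing(Z→F) − bearing(Z→A) = 92.00° ✓; |ZF| = 7.200 ✓; ∠(ZF, FG) = 90.00° ✓; |FG| = 23.50 ✗.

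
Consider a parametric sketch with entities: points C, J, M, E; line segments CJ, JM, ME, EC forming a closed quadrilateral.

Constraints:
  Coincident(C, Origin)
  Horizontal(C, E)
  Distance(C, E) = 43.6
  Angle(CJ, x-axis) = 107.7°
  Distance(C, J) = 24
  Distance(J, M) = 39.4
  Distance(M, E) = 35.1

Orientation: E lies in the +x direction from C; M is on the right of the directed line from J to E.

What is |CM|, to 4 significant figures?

16.21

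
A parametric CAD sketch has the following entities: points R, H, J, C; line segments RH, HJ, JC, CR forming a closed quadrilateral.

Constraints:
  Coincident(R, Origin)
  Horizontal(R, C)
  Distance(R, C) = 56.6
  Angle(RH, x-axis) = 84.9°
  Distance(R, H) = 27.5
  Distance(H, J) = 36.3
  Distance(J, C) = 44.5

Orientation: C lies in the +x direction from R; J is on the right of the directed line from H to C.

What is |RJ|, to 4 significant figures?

14.73

Checks: |HJ| = 36.30 ✓; |JC| = 44.50 ✓.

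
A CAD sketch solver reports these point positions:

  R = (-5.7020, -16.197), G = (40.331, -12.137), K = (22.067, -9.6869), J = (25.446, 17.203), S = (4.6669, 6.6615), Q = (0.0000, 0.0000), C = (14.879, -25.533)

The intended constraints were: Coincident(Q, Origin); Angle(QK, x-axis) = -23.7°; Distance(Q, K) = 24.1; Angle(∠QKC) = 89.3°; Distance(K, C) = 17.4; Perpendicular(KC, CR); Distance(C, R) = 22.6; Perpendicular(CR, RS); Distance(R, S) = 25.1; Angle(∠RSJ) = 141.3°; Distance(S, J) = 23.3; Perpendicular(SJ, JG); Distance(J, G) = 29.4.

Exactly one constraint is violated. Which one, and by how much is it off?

Distance(J, G) = 29.4 — off by 3.50.

Q = (0.00, 0.00) ✓; QK at -23.70° ✓; |QK| = 24.10 ✓; ∠QKC = 89.30° ✓; |KC| = 17.40 ✓; ∠(KC, CR) = 90.00° ✓; |CR| = 22.60 ✓; ∠(CR, RS) = 90.00° ✓; |RS| = 25.10 ✓; ∠RSJ = 141.3° ✓; |SJ| = 23.30 ✓; ∠(SJ, JG) = 90.00° ✓; |JG| = 32.90 ✗.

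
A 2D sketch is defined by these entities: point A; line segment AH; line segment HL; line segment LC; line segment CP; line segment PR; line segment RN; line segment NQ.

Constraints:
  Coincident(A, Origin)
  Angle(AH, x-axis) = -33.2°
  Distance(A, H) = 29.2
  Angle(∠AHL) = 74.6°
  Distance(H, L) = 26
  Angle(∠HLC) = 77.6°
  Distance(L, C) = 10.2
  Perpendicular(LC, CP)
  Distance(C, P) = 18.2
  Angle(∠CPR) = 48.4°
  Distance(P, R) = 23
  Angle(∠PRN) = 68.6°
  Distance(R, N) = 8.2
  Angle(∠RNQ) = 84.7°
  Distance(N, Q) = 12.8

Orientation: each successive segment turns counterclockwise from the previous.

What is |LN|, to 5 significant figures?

0.85034

A is at the origin; AH runs at -33.2° with length 29.2, so H = (24.434, -15.989). ∠AHL = 74.6° gives HL at 72.200° from the x-axis; with |HL| = 26.0, L = (32.382, 8.7665). ∠HLC = 77.6° gives LC at 174.60° from the x-axis; with |LC| = 10.2, C = (22.227, 9.7264). LC is perpendicular to CP, so CP runs at -95.400°; with |CP| = 18.2, P = (20.514, -8.3928). ∠CPR = 48.4° gives PR at 36.200° from the x-axis; with |PR| = 23.0, R = (39.074, 5.1911). ∠PRN = 68.6° gives RN at 147.60° from the x-axis; with |RN| = 8.2, N = (32.151, 9.5849). Then |LN| = |N − L| = 0.85034.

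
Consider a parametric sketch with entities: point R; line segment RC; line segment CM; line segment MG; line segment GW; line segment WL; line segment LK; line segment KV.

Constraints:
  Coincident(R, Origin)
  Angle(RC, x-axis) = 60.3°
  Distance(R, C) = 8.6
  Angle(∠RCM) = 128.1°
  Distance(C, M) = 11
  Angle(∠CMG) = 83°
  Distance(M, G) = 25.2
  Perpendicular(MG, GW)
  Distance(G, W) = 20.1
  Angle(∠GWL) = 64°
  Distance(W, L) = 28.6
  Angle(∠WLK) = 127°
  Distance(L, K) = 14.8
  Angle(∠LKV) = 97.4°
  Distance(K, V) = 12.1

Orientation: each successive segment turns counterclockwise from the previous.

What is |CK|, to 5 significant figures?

18.483

R is at the origin; RC runs at 60.3° with length 8.6, so C = (4.2609, 7.4702). ∠RCM = 128.1° gives CM at 112.20° from the x-axis; with |CM| = 11.0, M = (0.10470, 17.655). ∠CMG = 83.0° gives MG at -150.80° from the x-axis; with |MG| = 25.2, G = (-21.893, 5.3607). MG is perpendicular to GW, so GW runs at -60.800°; with |GW| = 20.1, W = (-12.087, -12.185). ∠GWL = 64.0° gives WL at 55.200° from the x-axis; with |WL| = 28.6, L = (4.2354, 11.300). ∠WLK = 127.0° gives LK at 108.20° from the x-axis; with |LK| = 14.8, K = (-0.38711, 25.359). Then |CK| = |K − C| = 18.483.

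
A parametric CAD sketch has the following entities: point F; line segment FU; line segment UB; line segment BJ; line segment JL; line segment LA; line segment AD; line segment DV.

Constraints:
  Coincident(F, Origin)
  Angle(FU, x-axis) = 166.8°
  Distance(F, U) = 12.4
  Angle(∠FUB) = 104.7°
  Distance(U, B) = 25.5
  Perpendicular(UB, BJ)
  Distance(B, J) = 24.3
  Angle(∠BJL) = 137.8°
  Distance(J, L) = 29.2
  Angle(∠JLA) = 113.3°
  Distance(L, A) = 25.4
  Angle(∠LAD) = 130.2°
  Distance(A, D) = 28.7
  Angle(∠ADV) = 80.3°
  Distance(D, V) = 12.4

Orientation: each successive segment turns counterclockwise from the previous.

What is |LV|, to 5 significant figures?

43.600

∠LAD = 130.2° gives AD at 130.80° from the x-axis; with |AD| = 28.7, D = (10.986, 22.950). ∠ADV = 80.3° gives DV at -129.50° from the x-axis; with |DV| = 12.4, V = (3.0991, 13.382). Then |LV| = |V − L| = 43.600.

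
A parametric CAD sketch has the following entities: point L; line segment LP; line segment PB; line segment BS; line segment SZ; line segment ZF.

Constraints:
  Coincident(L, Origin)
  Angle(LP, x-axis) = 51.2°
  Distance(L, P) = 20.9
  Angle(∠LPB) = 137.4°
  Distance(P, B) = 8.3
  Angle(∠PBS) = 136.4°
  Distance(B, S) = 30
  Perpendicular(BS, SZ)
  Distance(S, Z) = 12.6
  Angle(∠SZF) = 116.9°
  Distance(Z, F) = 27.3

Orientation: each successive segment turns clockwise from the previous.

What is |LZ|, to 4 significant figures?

39.92

L is at the origin; LP runs at 51.2° with length 20.9, so P = (13.10, 16.29). ∠LPB = 137.4° gives PB at 8.600° from the x-axis; with |PB| = 8.3, B = (21.30, 17.53). ∠PBS = 136.4° gives BS at -35.00° from the x-axis; with |BS| = 30.0, S = (45.88, 0.3220). BS ⟂ SZ, so SZ runs at -125.0°; with |SZ| = 12.6, Z = (38.65, -9.999). Then |LZ| = |Z − L| = 39.92.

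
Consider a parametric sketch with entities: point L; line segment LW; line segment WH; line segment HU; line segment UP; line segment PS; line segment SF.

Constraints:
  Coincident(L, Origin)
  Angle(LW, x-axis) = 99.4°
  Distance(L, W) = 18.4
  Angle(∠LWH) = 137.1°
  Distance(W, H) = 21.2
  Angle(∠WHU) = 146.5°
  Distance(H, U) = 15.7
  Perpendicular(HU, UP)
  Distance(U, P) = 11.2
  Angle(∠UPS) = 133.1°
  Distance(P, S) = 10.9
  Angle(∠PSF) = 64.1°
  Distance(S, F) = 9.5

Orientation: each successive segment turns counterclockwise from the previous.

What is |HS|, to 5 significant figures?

20.191

L is at the origin; LW runs at 99.4° with length 18.4, so W = (-3.0052, 18.153). ∠LWH = 137.1° gives WH at 142.30° from the x-axis; with |WH| = 21.2, H = (-19.779, 31.117). ∠WHU = 146.5° gives HU at 175.80° from the x-axis; with |HU| = 15.7, U = (-35.437, 32.267). The perpendicularity gives UP at right angles to HU, so UP runs at -94.200°; with |UP| = 11.2, P = (-36.257, 21.097). ∠UPS = 133.1° gives PS at -47.300° from the x-axis; with |PS| = 10.9, S = (-28.865, 13.087). Then |HS| = |S − H| = 20.191.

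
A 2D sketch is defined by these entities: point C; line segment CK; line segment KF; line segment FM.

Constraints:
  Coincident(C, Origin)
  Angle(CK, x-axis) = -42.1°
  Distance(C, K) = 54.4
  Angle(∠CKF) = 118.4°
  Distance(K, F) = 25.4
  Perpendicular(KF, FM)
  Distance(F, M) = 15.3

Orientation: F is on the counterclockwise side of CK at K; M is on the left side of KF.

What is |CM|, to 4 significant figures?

60.73

C is at the origin; CK runs at -42.1° with length 54.4, so K = 54.4·(cos -42.1°, sin -42.1°) = (40.36, -36.47). ∠CKF = 118.4°, so KF runs at -42.1° + (180° − 118.4°) = 19.50° from the x-axis; with |KF| = 25.4, F = K + 25.4·(cos 19.50°, sin 19.50°) = (64.31, -27.99). KF is perpendicular to FM; with |FM| = 15.3 on the left of KF, M = F + 15.3·(-0.3338, 0.9426) = (59.20, -13.57). Then |CM| = |M − C| = 60.73.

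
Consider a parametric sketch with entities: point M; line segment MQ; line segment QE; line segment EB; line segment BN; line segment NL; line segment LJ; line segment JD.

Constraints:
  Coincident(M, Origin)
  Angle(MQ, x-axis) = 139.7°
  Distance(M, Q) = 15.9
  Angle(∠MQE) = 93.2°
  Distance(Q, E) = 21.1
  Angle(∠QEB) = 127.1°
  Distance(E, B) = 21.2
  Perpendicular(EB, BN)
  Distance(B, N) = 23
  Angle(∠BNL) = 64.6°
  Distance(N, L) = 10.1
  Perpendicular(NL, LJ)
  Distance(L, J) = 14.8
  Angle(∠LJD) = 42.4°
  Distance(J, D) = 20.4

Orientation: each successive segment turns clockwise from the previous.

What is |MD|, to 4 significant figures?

25.10

M is at the origin; MQ runs at 139.7° with length 15.9, so Q = (-12.13, 10.28). ∠MQE = 93.2° gives QE at 52.90° from the x-axis; with |QE| = 21.1, E = (0.6013, 27.11). ∠QEB = 127.1° gives EB at -2.842e-14° from the x-axis; with |EB| = 21.2, B = (21.80, 27.11). EB is perpendicular to BN, so BN runs at -90.00°; with |BN| = 23.0, N = (21.80, 4.113). ∠BNL = 64.6° gives NL at 154.6° from the x-axis; with |NL| = 10.1, L = (12.68, 8.445). The perpendicularity gives LJ at right angles to NL, so LJ runs at 64.60°; with |LJ| = 14.8, J = (19.03, 21.81). ∠LJD = 42.4° gives JD at -73.00° from the x-axis; with |JD| = 20.4, D = (24.99, 2.306). Then |MD| = |D − M| = 25.10.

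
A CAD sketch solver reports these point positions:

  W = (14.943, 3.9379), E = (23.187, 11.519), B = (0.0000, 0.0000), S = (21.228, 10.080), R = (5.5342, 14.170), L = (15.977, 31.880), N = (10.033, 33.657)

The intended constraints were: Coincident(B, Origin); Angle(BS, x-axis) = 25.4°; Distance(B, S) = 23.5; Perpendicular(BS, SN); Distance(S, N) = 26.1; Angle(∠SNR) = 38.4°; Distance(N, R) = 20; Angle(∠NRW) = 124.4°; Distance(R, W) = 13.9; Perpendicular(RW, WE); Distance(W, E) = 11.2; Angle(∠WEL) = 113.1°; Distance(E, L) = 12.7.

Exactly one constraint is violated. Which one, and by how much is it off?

Distance(E, L) = 12.7 — off by 8.90.

B = (0.00, 0.00) ✓; BS at 25.40° ✓; |BS| = 23.50 ✓; ∠(BS, SN) = 90.00° ✓; |SN| = 26.10 ✓; ∠SNR = 38.40° ✓; |NR| = 20.00 ✓; ∠NRW = 124.4° ✓; |RW| = 13.90 ✓; ∠(RW, WE) = 90.00° ✓; |WE| = 11.20 ✓; ∠WEL = 113.1° ✓; |EL| = 21.60 ✗.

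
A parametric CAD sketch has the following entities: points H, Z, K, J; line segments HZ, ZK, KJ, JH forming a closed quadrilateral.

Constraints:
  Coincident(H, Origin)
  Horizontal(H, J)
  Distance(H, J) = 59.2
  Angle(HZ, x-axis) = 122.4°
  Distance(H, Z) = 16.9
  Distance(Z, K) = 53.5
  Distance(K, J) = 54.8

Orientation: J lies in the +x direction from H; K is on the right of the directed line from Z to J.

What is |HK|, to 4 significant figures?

36.69

Checks: |ZK| = 53.50 ✓; |KJ| = 54.80 ✓.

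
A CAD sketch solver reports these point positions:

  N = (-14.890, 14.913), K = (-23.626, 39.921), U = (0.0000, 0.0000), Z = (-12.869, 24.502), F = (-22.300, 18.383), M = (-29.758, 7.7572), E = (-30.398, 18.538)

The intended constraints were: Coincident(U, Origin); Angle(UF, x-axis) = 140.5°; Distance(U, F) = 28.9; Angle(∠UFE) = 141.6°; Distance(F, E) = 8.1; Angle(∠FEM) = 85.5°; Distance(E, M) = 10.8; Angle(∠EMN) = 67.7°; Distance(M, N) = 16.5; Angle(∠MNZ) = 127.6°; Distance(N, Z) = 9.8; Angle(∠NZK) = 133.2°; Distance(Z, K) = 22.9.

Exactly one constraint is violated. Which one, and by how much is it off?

Distance(Z, K) = 22.9 — off by 4.10.

U = (0.00, 0.00) ✓; UF at 140.5° ✓; |UF| = 28.90 ✓; ∠UFE = 141.6° ✓; |FE| = 8.099 ✓; ∠FEM = 85.51° ✓; |EM| = 10.80 ✓; ∠EMN = 67.70° ✓; |MN| = 16.50 ✓; ∠MNZ = 127.6° ✓; |NZ| = 9.800 ✓; ∠NZK = 133.2° ✓; |ZK| = 18.80 ✗.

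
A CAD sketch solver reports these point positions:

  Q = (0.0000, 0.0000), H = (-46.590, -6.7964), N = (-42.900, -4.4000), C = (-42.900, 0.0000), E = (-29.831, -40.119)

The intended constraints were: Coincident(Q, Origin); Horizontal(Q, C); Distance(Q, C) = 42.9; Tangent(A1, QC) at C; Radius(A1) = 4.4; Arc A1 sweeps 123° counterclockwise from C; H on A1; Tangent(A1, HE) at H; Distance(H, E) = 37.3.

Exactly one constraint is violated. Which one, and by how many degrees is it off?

Tangent(A1, HE) at H — off by 6.30°.

Q = (0.00, 0.00) ✓; Q.y = 0.00, C.y = 0.00 ✓; |QC| = 42.90 ✓; ∠(NC, CQ) = 90.00° ✓; |NC| = 4.400 ✓; bearing(N→H) − bearing(N→C) = 123.0° ✓; |NH| = 4.400 ✓; ∠(NH, HE) = 96.30° ✗; |HE| = 37.30 ✓.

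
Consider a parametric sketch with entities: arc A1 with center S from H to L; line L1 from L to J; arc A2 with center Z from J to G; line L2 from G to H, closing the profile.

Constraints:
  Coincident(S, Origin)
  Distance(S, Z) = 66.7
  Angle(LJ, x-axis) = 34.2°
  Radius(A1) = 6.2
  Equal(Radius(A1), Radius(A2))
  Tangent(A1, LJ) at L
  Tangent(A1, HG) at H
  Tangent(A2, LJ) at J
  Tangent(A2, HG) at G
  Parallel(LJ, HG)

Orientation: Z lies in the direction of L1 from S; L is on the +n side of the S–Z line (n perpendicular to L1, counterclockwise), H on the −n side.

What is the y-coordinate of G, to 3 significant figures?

32.4

The slot axis is L1's direction at 34.2°, so u = (cos 34.2°, sin 34.2°) = (0.827, 0.562) and n = (−sin 34.2°, cos 34.2°) = (-0.562, 0.827). S is at the origin and Z lies 66.7 along u from S, so Z = 66.7·u = (55.2, 37.5). Tangency of A1 to both parallel lines with radius 6.2 puts L and H at S ± 6.2·n: L = (-3.48, 5.13), H = (3.48, -5.13). Equal radii place J and G the same way about Z: J = Z + 6.2·n = (51.7, 42.6), G = Z − 6.2·n = (58.7, 32.4). So G.y = 32.4.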